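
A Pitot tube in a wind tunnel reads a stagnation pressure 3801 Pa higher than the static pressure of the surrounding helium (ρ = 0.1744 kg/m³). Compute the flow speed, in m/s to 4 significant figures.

208.8 m/s

Bernoulli between the free stream and the stagnation point: ½ρv² = P_stag − P_static.
v = √(2ΔP/ρ) = √(2·3801/0.1744) = 208.8 m/s.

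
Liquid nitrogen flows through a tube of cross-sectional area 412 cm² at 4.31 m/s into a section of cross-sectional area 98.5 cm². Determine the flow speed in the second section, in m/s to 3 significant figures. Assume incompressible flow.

Mass conservation (A₁v₁ = A₂v₂) gives v₂ = 4.31 × 412/98.5 = 18.0 m/s.

18.0 m/s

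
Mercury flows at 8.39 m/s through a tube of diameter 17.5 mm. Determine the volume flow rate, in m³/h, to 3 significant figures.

Q = A·v = 0.000241 m² × 8.39 m/s = 0.00202 m³/s.
Converting: 0.00202 m³/s × 3600 = 7.26 m³/h.

7.26 m³/h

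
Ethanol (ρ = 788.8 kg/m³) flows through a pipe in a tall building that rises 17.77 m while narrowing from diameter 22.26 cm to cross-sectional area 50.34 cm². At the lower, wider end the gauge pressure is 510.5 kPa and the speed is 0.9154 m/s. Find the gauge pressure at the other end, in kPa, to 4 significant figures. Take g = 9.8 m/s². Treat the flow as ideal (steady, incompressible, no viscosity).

The volume flow rate is constant, so v₂ = (A₁/A₂)v₁ = (389.2/50.34)·0.9154 = 7.077 m/s.
Applying Bernoulli between the two ends and solving for P₂: P₂ = P₁ + ½ρ(v₁² − v₂²) − ρgΔh.
P₂ = 510500 + ½·788.8·(0.9154² − 7.077²) − 788.8·9.8·(+17.77) = 510500 + (-19420) − (137400) = 353700 Pa.

353.7 kPa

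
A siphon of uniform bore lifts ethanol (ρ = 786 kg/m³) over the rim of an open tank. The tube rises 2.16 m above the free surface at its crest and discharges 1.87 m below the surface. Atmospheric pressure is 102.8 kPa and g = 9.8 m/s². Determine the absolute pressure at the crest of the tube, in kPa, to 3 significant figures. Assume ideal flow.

P_top = 71.8 kPa

Bernoulli surface→outlet gives ½v² = g·h_out, so v = √(2·9.8·1.87) = 6.05 m/s.
The bore is uniform, so the speed at the crest is the same v. Bernoulli surface→crest: P_atm = P_top + ½ρv² + ρg·h_top.
P_top = 102800 − ½·786·6.05² − 786·9.8·2.16 = 71800 Pa.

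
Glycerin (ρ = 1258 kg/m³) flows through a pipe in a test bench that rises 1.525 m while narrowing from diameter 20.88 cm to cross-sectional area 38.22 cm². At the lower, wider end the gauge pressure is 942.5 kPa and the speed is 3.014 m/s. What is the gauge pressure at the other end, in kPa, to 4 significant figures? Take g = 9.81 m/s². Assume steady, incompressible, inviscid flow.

By continuity, v₂ = v₁·A₁/A₂ = 3.014·(342.4/38.22) = 27.00 m/s.
Energy conservation along the streamline gives P₂ = P₁ − ½ρ(v₂² − v₁²) − ρg(h₂ − h₁).
P₂ = 942500 + ½·1258·(3.014² − 27.00²) − 1258·9.81·(+1.525) = 942500 + (-452900) − (18820) = 470800 Pa.

470.8 kPa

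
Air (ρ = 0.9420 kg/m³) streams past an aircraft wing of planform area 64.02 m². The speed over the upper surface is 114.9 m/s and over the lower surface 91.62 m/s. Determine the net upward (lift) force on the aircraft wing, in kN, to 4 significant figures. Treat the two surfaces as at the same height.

With equal heights on the two surfaces, Bernoulli gives P_lower − P_upper = ½ρ(v_upper² − v_lower²).
ΔP = ½·0.9420·(114.9² − 91.62²) = 2264 Pa.
Lift = ΔP · A = 2264 × 64.02 = 145000 N.

F ≈ 145.0 kN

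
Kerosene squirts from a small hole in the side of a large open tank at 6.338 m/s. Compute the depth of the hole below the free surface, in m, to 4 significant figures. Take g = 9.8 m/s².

h = 2.050 m

Inverting v = √(2gh) gives h = v² / 2g.
h = 6.338²/(2·9.8) = 40.17/19.60 = 2.050 m.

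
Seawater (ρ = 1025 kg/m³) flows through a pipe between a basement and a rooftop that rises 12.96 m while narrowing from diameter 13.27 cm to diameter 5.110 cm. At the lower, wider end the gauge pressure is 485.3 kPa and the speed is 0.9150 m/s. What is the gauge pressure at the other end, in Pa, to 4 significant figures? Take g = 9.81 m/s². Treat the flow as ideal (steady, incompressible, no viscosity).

P₂ ≈ 335900 Pa

Mass conservation (A₁v₁ = A₂v₂) gives v₂ = 0.9150 × 138.3/20.51 = 6.171 m/s.
Energy conservation along the streamline gives P₂ = P₁ − ½ρ(v₂² − v₁²) − ρg(h₂ − h₁).
P₂ = 485300 + ½·1025·(0.9150² − 6.171²) − 1025·9.81·(+12.96) = 485300 + (-19080) − (130300) = 335900 Pa.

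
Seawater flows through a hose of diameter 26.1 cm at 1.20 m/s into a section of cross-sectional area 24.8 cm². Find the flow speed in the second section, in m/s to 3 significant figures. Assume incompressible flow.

Mass conservation (A₁v₁ = A₂v₂) gives v₂ = 1.20 × 535/24.8 = 25.9 m/s.

v₂ ≈ 25.9 m/s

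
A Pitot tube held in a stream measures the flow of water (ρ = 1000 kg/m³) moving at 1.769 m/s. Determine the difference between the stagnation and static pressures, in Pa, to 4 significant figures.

ΔP ≈ 1565 Pa

Bernoulli between the free stream and the stagnation point: ½ρv² = P_stag − P_static.
ΔP = ½·1000·1.769² = 1565 Pa.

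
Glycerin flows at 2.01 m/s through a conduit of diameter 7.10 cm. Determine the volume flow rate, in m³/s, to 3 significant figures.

0.00796 m³/s

Q = A·v = 0.00396 m² × 2.01 m/s = 0.00796 m³/s.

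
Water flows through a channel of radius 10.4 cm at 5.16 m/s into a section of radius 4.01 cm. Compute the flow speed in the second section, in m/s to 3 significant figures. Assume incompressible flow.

Continuity gives A₁v₁ = A₂v₂, so v₂ = (340 cm²)/(50.5 cm²) × 5.16 m/s = 34.7 m/s.

v₂ = 34.7 m/s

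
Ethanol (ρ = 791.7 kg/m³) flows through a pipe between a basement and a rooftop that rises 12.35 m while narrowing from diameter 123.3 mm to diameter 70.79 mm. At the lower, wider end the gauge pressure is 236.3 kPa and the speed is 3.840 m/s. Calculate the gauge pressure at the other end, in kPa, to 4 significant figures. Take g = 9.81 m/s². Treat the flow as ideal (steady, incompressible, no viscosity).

P₂ = 92.50 kPa

The volume flow rate is constant, so v₂ = (A₁/A₂)v₁ = (119.4/39.36)·3.840 = 11.65 m/s.
Bernoulli: P₁ + ½ρv₁² + ρg h₁ = P₂ + ½ρv₂² + ρg h₂, so P₂ = P₁ + ½ρ(v₁² − v₂²) − ρg(h₂ − h₁).
P₂ = 236300 + ½·791.7·(3.840² − 11.65²) − 791.7·9.81·(+12.35) = 236300 + (-47890) − (95920) = 92500 Pa.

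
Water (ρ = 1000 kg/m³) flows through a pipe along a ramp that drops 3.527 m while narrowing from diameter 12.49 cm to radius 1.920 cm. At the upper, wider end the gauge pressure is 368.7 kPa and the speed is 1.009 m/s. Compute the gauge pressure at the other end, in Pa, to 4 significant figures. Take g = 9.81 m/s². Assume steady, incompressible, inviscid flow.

Continuity gives A₁v₁ = A₂v₂, so v₂ = (122.5 cm²)/(11.58 cm²) × 1.009 m/s = 10.67 m/s.
Energy conservation along the streamline gives P₂ = P₁ − ½ρ(v₂² − v₁²) − ρg(h₂ − h₁).
P₂ = 368700 + ½·1000·(1.009² − 10.67²) − 1000·9.81·(−3.527) = 368700 + (-56470) − (-34600) = 346800 Pa.

P₂ ≈ 346800 Pa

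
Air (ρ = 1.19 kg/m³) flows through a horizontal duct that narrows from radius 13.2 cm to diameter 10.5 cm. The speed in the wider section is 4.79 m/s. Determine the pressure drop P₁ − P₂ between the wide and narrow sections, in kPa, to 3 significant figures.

0.532 kPa

The volume flow rate is constant, so v₂ = (A₁/A₂)v₁ = (547/86.6)·4.79 = 30.3 m/s.
The pipe is horizontal, so Bernoulli reduces to P₁ + ½ρv₁² = P₂ + ½ρv₂².
P₁ − P₂ = ½·1.19·(30.3² − 4.79²) = ½·1.19·894 = 532 Pa.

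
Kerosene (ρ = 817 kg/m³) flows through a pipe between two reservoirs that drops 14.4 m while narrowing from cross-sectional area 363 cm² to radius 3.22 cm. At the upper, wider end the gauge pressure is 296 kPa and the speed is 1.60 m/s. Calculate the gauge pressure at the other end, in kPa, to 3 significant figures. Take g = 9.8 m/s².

P₂ = 282 kPa

By continuity, v₂ = v₁·A₁/A₂ = 1.60·(363/32.6) = 17.8 m/s.
Energy conservation along the streamline gives P₂ = P₁ − ½ρ(v₂² − v₁²) − ρg(h₂ − h₁).
P₂ = 296000 + ½·817·(1.60² − 17.8²) − 817·9.8·(−14.4) = 296000 + (-129000) − (-115000) = 282000 Pa.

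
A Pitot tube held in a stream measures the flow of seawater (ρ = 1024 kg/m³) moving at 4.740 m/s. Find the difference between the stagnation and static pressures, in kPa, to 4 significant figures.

ΔP ≈ 11.50 kPa

At the stagnation point the flow is brought to rest, so Bernoulli gives P_stag − P_static = ½ρv².
ΔP = ½·1024·4.740² = 11500 Pa.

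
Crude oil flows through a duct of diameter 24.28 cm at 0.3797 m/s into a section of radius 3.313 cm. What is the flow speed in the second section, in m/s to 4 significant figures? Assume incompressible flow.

Mass conservation (A₁v₁ = A₂v₂) gives v₂ = 0.3797 × 463.0/34.48 = 5.098 m/s.

v₂ ≈ 5.098 m/s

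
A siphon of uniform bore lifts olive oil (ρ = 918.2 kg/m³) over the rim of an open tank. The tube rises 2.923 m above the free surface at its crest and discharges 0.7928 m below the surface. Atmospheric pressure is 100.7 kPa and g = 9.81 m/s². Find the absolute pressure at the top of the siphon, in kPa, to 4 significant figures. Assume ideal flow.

Bernoulli surface→outlet gives ½v² = g·h_out, so v = √(2·9.81·0.7928) = 3.944 m/s.
With constant cross-section the crest speed equals v; applying Bernoulli from the surface up to the crest, P_top = P_atm − ½ρv² − ρg·h_top.
P_top = 100700 − ½·918.2·3.944² − 918.2·9.81·2.923 = 67230 Pa.

P_top ≈ 67.23 kPa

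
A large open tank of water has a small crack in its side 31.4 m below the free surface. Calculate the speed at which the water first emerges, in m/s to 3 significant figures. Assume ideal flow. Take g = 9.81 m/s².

24.8 m/s

With the surface at rest and both surface and jet at atmospheric pressure, Bernoulli gives ρg h = ½ρv², so v = √(2gh) = √(2·9.81·31.4) = 24.8 m/s.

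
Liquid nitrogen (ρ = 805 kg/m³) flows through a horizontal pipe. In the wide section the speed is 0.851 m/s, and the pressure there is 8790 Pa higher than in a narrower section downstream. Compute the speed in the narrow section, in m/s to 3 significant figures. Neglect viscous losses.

Along the level pipe P + ½ρv² is conserved, hence v₂² = v₁² + 2(P₁ − P₂)/ρ.
v₂ = √(0.851² + 2·8790/805) = √(0.724 + 21.8) = 4.75 m/s.

v₂ = 4.75 m/s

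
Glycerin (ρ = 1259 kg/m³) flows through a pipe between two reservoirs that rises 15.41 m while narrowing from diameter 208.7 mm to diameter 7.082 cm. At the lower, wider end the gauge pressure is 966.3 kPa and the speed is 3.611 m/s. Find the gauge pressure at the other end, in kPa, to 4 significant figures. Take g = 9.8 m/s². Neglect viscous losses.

The volume flow rate is constant, so v₂ = (A₁/A₂)v₁ = (342.1/39.39)·3.611 = 31.36 m/s.
Applying Bernoulli between the two ends and solving for P₂: P₂ = P₁ + ½ρ(v₁² − v₂²) − ρgΔh.
P₂ = 966300 + ½·1259·(3.611² − 31.36²) − 1259·9.8·(+15.41) = 966300 + (-610800) − (190100) = 165300 Pa.

P₂ ≈ 165.3 kPa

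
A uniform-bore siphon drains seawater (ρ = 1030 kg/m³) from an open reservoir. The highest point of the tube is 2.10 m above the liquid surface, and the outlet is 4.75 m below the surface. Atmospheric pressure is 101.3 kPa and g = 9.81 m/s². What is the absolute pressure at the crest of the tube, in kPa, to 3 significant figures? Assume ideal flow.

Bernoulli surface→outlet gives ½v² = g·h_out, so v = √(2·9.81·4.75) = 9.65 m/s.
The bore is uniform, so the speed at the crest is the same v. Bernoulli surface→crest: P_atm = P_top + ½ρv² + ρg·h_top.
P_top = 101300 − ½·1030·9.65² − 1030·9.81·2.10 = 32100 Pa.

32.1 kPa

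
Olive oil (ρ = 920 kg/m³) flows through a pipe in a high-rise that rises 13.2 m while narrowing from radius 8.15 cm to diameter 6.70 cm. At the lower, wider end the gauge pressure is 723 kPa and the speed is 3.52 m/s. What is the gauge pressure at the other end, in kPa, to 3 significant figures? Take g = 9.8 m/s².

The volume flow rate is constant, so v₂ = (A₁/A₂)v₁ = (209/35.3)·3.52 = 20.8 m/s.
Bernoulli: P₁ + ½ρv₁² + ρg h₁ = P₂ + ½ρv₂² + ρg h₂, so P₂ = P₁ + ½ρ(v₁² − v₂²) − ρg(h₂ − h₁).
P₂ = 723000 + ½·920·(3.52² − 20.8²) − 920·9.8·(+13.2) = 723000 + (-194000) − (119000) = 410000 Pa.

P₂ ≈ 410 kPa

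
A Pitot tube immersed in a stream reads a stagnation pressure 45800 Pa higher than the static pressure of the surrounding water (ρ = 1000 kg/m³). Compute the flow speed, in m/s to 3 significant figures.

v ≈ 9.57 m/s

At the stagnation point the flow is brought to rest, so Bernoulli gives P_stag − P_static = ½ρv².
v = √(2ΔP/ρ) = √(2·45800/1000) = 9.57 m/s.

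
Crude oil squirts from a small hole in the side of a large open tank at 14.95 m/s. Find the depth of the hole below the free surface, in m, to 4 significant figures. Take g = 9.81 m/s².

Inverting v = √(2gh) gives h = v² / 2g.
h = 14.95²/(2·9.81) = 223.5/19.62 = 11.39 m.

11.39 m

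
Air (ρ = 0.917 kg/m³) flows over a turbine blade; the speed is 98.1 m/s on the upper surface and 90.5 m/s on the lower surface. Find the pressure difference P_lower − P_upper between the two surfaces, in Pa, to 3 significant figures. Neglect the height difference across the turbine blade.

ΔP ≈ 657 Pa

With negligible Δh, P + ½ρv² is constant, so P_low − P_up = ½ρ(v_up² − v_low²).
ΔP = ½·0.917·(98.1² − 90.5²) = 657 Pa.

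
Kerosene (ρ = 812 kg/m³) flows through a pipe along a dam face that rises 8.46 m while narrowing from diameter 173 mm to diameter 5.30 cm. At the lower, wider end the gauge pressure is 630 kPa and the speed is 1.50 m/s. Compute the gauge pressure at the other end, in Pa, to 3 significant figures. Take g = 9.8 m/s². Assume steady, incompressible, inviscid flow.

The volume flow rate is constant, so v₂ = (A₁/A₂)v₁ = (235/22.1)·1.50 = 16.0 m/s.
Energy conservation along the streamline gives P₂ = P₁ − ½ρ(v₂² − v₁²) − ρg(h₂ − h₁).
P₂ = 630000 + ½·812·(1.50² − 16.0²) − 812·9.8·(+8.46) = 630000 + (-103000) − (67300) = 460000 Pa.

460000 Pa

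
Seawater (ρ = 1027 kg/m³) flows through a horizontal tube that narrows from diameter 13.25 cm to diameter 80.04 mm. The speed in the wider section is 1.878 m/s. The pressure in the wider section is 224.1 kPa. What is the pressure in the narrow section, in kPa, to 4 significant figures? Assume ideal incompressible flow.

Mass conservation (A₁v₁ = A₂v₂) gives v₂ = 1.878 × 137.9/50.32 = 5.147 m/s.
The pipe is horizontal, so Bernoulli reduces to P₁ + ½ρv₁² = P₂ + ½ρv₂².
P₂ = P₁ − ½ρ(v₂² − v₁²) = 224100 − ½·1027·(5.147² − 1.878²) = 224100 − 11790 = 212300 Pa.

P₂ ≈ 212.3 kPa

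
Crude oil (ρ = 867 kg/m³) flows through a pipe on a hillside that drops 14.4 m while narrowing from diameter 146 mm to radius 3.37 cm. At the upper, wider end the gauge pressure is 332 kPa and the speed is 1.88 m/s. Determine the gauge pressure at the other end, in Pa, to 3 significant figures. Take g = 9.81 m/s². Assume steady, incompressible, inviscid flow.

Continuity gives A₁v₁ = A₂v₂, so v₂ = (167 cm²)/(35.7 cm²) × 1.88 m/s = 8.82 m/s.
Energy conservation along the streamline gives P₂ = P₁ − ½ρ(v₂² − v₁²) − ρg(h₂ − h₁).
P₂ = 332000 + ½·867·(1.88² − 8.82²) − 867·9.81·(−14.4) = 332000 + (-32200) − (-122000) = 422000 Pa.

P₂ ≈ 422000 Pa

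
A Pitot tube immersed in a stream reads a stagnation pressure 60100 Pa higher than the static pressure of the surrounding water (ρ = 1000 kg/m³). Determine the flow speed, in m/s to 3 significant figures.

At the stagnation point the flow is brought to rest, so Bernoulli gives P_stag − P_static = ½ρv².
v = √(2ΔP/ρ) = √(2·60100/1000) = 11.0 m/s.

v ≈ 11.0 m/s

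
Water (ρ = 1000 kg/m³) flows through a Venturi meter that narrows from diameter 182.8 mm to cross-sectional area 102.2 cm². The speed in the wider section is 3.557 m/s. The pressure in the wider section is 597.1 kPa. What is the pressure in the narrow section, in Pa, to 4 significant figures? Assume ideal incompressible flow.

Mass conservation (A₁v₁ = A₂v₂) gives v₂ = 3.557 × 262.4/102.2 = 9.134 m/s.
With no height change, Bernoulli's equation is P₁ + ½ρv₁² = P₂ + ½ρv₂².
P₂ = P₁ − ½ρ(v₂² − v₁²) = 597100 − ½·1000·(9.134² − 3.557²) = 597100 − 35390 = 561700 Pa.

P₂ = 561700 Pa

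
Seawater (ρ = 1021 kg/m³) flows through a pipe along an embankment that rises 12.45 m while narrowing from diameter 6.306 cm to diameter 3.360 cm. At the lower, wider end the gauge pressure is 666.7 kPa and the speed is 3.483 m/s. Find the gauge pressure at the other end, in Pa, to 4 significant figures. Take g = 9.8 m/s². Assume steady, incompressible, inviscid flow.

471500 Pa

Mass conservation (A₁v₁ = A₂v₂) gives v₂ = 3.483 × 31.23/8.867 = 12.27 m/s.
Applying Bernoulli between the two ends and solving for P₂: P₂ = P₁ + ½ρ(v₁² − v₂²) − ρgΔh.
P₂ = 666700 + ½·1021·(3.483² − 12.27²) − 1021·9.8·(+12.45) = 666700 + (-70640) − (124600) = 471500 Pa.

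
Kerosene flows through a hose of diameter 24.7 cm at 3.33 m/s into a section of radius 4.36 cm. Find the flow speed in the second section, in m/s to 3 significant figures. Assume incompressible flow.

The volume flow rate is constant, so v₂ = (A₁/A₂)v₁ = (479/59.7)·3.33 = 26.7 m/s.

v₂ ≈ 26.7 m/s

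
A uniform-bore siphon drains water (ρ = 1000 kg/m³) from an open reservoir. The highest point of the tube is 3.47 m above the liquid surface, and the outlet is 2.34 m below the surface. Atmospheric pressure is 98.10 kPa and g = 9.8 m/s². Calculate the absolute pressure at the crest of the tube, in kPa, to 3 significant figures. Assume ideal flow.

P_top = 41.2 kPa

From the surface to the outlet (both open to atmosphere, surface at rest): v = √(2g·h_out) = √(2·9.8·2.34) = 6.77 m/s.
With constant cross-section the crest speed equals v; applying Bernoulli from the surface up to the crest, P_top = P_atm − ½ρv² − ρg·h_top.
P_top = 98100 − ½·1000·6.77² − 1000·9.8·3.47 = 41200 Pa.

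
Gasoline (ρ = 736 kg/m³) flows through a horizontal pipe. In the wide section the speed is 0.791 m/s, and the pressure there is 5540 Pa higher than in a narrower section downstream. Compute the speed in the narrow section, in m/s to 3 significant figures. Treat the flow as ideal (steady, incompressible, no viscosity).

3.96 m/s

Horizontal Bernoulli: P₁ + ½ρv₁² = P₂ + ½ρv₂², so v₂² = v₁² + 2(P₁ − P₂)/ρ.
v₂ = √(0.791² + 2·5540/736) = √(0.626 + 15.1) = 3.96 m/s.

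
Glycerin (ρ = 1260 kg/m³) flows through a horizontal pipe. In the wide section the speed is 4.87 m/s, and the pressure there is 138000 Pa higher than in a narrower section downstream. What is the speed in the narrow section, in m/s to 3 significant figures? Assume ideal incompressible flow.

v₂ ≈ 15.6 m/s

With h₁ = h₂, rearranging Bernoulli gives v₂ = √(v₁² + 2ΔP/ρ).
v₂ = √(4.87² + 2·138000/1260) = √(23.7 + 219) = 15.6 m/s.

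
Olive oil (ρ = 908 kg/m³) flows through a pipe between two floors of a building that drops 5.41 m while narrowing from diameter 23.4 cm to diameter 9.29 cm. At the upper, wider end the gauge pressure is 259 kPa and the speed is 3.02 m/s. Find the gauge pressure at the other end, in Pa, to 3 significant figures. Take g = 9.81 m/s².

By continuity, v₂ = v₁·A₁/A₂ = 3.02·(430/67.8) = 19.2 m/s.
Energy conservation along the streamline gives P₂ = P₁ − ½ρ(v₂² − v₁²) − ρg(h₂ − h₁).
P₂ = 259000 + ½·908·(3.02² − 19.2²) − 908·9.81·(−5.41) = 259000 + (-163000) − (-48200) = 145000 Pa.

P₂ ≈ 145000 Pa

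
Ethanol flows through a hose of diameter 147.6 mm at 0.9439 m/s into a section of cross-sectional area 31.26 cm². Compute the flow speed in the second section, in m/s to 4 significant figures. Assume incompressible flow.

v₂ ≈ 5.167 m/s

By continuity, v₂ = v₁·A₁/A₂ = 0.9439·(171.1/31.26) = 5.167 m/s.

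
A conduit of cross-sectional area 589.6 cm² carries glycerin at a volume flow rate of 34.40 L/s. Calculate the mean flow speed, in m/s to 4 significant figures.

Q = 34.40 L/s = 0.03440 m³/s.
v = Q/A = 0.03440 / 0.05896 = 0.5834 m/s.

v ≈ 0.5834 m/s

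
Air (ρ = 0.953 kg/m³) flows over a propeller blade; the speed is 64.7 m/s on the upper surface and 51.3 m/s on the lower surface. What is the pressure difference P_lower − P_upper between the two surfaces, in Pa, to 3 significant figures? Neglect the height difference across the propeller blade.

The pressure is lower where the speed is higher: ΔP = ½ρ(v_up² − v_low²).
ΔP = ½·0.953·(64.7² − 51.3²) = 741 Pa.

ΔP ≈ 741 Pa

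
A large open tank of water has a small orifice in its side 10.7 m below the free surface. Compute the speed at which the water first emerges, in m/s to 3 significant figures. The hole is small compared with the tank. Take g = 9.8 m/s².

Bernoulli from surface to hole (P equal, v_surface ≈ 0): v = √(2gh) = √(2×9.8×10.7) = 14.5 m/s.

v = 14.5 m/s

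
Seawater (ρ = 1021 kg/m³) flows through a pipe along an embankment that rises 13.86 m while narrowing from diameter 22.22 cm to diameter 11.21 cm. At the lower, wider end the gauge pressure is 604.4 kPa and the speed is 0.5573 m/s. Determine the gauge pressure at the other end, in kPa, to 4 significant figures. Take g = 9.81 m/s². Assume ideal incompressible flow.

P₂ = 463.3 kPa

By continuity, v₂ = v₁·A₁/A₂ = 0.5573·(387.8/98.70) = 2.190 m/s.
Energy conservation along the streamline gives P₂ = P₁ − ½ρ(v₂² − v₁²) − ρg(h₂ − h₁).
P₂ = 604400 + ½·1021·(0.5573² − 2.190²) − 1021·9.81·(+13.86) = 604400 + (-2289) − (138800) = 463300 Pa.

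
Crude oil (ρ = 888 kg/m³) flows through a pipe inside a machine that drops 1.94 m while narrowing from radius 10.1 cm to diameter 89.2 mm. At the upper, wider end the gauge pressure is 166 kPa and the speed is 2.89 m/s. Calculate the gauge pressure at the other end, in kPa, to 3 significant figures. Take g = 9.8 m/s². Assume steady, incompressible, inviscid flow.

By continuity, v₂ = v₁·A₁/A₂ = 2.89·(320/62.5) = 14.8 m/s.
Applying Bernoulli between the two ends and solving for P₂: P₂ = P₁ + ½ρ(v₁² − v₂²) − ρgΔh.
P₂ = 166000 + ½·888·(2.89² − 14.8²) − 888·9.8·(−1.94) = 166000 + (-93800) − (-16900) = 89100 Pa.

89.1 kPa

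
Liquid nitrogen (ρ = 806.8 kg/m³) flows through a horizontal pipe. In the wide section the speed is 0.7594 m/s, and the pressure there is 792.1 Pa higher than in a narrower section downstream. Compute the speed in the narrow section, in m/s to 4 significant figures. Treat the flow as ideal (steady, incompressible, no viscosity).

With h₁ = h₂, rearranging Bernoulli gives v₂ = √(v₁² + 2ΔP/ρ).
v₂ = √(0.7594² + 2·792.1/806.8) = √(0.5767 + 1.964) = 1.594 m/s.

v₂ ≈ 1.594 m/s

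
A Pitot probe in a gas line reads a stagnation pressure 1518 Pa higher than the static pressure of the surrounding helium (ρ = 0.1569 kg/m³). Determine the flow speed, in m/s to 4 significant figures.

The dynamic pressure equals the rise in static pressure at the stagnation point: ΔP = ½ρv².
v = √(2ΔP/ρ) = √(2·1518/0.1569) = 139.1 m/s.

v = 139.1 m/s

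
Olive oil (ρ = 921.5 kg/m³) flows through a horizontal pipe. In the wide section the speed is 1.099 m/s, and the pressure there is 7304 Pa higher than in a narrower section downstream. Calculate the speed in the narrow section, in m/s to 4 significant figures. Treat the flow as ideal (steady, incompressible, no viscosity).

With h₁ = h₂, rearranging Bernoulli gives v₂ = √(v₁² + 2ΔP/ρ).
v₂ = √(1.099² + 2·7304/921.5) = √(1.208 + 15.85) = 4.130 m/s.

4.130 m/s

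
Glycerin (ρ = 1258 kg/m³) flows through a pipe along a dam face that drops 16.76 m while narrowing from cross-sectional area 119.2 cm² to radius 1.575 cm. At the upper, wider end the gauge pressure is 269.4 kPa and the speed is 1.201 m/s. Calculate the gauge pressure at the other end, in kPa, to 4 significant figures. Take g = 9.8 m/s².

P₂ ≈ 264.7 kPa

Continuity gives A₁v₁ = A₂v₂, so v₂ = (119.2 cm²)/(7.793 cm²) × 1.201 m/s = 18.37 m/s.
Applying Bernoulli between the two ends and solving for P₂: P₂ = P₁ + ½ρ(v₁² − v₂²) − ρgΔh.
P₂ = 269400 + ½·1258·(1.201² − 18.37²) − 1258·9.8·(−16.76) = 269400 + (-211400) − (-206600) = 264700 Pa.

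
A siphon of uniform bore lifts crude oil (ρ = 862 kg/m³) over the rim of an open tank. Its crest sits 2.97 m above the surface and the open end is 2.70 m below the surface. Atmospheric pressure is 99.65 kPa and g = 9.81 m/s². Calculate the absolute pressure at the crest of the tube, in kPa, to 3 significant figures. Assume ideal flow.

51.7 kPa

From the surface to the outlet (both open to atmosphere, surface at rest): v = √(2g·h_out) = √(2·9.81·2.70) = 7.28 m/s.
Continuity keeps v the same throughout the tube; from surface to crest, P_atm + 0 = P_top + ½ρv² + ρg·h_top.
P_top = 99650 − ½·862·7.28² − 862·9.81·2.97 = 51700 Pa.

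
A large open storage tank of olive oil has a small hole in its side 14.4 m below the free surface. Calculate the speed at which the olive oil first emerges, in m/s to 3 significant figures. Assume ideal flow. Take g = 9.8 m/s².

v = 16.8 m/s

With the surface at rest and both surface and jet at atmospheric pressure, Bernoulli gives ρg h = ½ρv², so v = √(2gh) = √(2·9.8·14.4) = 16.8 m/s.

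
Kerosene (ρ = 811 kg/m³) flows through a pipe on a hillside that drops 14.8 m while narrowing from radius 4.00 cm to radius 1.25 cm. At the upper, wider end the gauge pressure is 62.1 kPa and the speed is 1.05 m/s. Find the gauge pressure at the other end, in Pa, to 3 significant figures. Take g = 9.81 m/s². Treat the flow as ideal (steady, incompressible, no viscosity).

Continuity gives A₁v₁ = A₂v₂, so v₂ = (50.3 cm²)/(4.91 cm²) × 1.05 m/s = 10.8 m/s.
Applying Bernoulli between the two ends and solving for P₂: P₂ = P₁ + ½ρ(v₁² − v₂²) − ρgΔh.
P₂ = 62100 + ½·811·(1.05² − 10.8²) − 811·9.81·(−14.8) = 62100 + (-46400) − (-118000) = 133000 Pa.

P₂ = 133000 Pa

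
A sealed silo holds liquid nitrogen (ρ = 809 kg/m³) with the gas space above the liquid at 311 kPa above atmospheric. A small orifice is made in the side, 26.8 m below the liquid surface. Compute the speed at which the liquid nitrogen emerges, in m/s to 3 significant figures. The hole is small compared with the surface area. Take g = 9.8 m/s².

v ≈ 36.0 m/s

Take point 1 at the surface (v₁ ≈ 0) and point 2 at the hole (at atmospheric pressure). Bernoulli: P₁ + ρg h = P_atm + ½ρv₂².
With P₁ − P_atm = 311000 Pa, v₂ = √(2gh + 2ΔP/ρ) = √(2·9.8·26.8 + 2·311000/809) = 36.0 m/s.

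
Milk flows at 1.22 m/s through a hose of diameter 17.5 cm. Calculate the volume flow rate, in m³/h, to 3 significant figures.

Q = A·v = 0.0241 m² × 1.22 m/s = 0.0293 m³/s.
Converting: 0.0293 m³/s × 3600 = 106 m³/h.

Q ≈ 106 m³/h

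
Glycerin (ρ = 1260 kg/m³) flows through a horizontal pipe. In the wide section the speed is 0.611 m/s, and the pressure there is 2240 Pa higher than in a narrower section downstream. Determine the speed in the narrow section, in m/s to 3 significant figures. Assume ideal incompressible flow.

With h₁ = h₂, rearranging Bernoulli gives v₂ = √(v₁² + 2ΔP/ρ).
v₂ = √(0.611² + 2·2240/1260) = √(0.373 + 3.56) = 1.98 m/s.

v₂ ≈ 1.98 m/s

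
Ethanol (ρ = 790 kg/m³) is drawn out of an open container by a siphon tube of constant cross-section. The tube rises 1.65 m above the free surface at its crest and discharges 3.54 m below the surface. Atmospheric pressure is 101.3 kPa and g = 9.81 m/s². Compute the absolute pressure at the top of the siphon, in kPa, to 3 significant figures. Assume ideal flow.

P_top ≈ 61.1 kPa

From the surface to the outlet (both open to atmosphere, surface at rest): v = √(2g·h_out) = √(2·9.81·3.54) = 8.33 m/s.
With constant cross-section the crest speed equals v; applying Bernoulli from the surface up to the crest, P_top = P_atm − ½ρv² − ρg·h_top.
P_top = 101300 − ½·790·8.33² − 790·9.81·1.65 = 61100 Pa.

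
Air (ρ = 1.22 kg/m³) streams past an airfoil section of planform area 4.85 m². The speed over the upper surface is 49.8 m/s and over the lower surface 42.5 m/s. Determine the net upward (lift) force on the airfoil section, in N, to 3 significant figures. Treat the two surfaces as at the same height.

From P + ½ρv² = const at equal height, P_low − P_up = ½ρ(v_up² − v_low²).
ΔP = ½·1.22·(49.8² − 42.5²) = 411 Pa.
Lift = ΔP · A = 411 × 4.85 = 1990 N.

1990 N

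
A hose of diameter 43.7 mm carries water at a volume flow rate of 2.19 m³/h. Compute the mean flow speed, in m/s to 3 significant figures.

v = 0.406 m/s

Q = 2.19 m³/h = 0.000608 m³/s.
v = Q/A = 0.000608 / 0.00150 = 0.406 m/s.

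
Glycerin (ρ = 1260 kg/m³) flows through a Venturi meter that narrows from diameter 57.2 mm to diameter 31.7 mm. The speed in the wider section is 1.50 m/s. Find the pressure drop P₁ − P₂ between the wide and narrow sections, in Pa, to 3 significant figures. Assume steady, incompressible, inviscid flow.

By continuity, v₂ = v₁·A₁/A₂ = 1.50·(25.7/7.89) = 4.88 m/s.
Bernoulli (h₁ = h₂): P₁ − P₂ = ½ρ(v₂² − v₁²).
P₁ − P₂ = ½·1260·(4.88² − 1.50²) = ½·1260·21.6 = 13600 Pa.

ΔP ≈ 13600 Pa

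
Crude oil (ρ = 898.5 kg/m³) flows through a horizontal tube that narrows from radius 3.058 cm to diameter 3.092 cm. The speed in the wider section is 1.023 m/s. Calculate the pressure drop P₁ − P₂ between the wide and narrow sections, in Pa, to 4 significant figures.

ΔP ≈ 6727 Pa

The volume flow rate is constant, so v₂ = (A₁/A₂)v₁ = (29.38/7.509)·1.023 = 4.003 m/s.
With no height change, Bernoulli's equation is P₁ + ½ρv₁² = P₂ + ½ρv₂².
P₁ − P₂ = ½·898.5·(4.003² − 1.023²) = ½·898.5·14.97 = 6727 Pa.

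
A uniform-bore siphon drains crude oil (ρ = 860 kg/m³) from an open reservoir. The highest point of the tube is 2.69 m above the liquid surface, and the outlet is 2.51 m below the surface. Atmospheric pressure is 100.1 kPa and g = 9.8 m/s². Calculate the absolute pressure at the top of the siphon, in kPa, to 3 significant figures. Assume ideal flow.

56.3 kPa

From the surface to the outlet (both open to atmosphere, surface at rest): v = √(2g·h_out) = √(2·9.8·2.51) = 7.01 m/s.
With constant cross-section the crest speed equals v; applying Bernoulli from the surface up to the crest, P_top = P_atm − ½ρv² − ρg·h_top.
P_top = 100100 − ½·860·7.01² − 860·9.8·2.69 = 56300 Pa.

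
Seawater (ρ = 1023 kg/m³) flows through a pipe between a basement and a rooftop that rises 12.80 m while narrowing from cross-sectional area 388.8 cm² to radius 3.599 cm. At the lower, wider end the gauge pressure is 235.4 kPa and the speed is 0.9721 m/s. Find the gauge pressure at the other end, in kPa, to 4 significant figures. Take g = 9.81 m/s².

P₂ ≈ 63.30 kPa

Mass conservation (A₁v₁ = A₂v₂) gives v₂ = 0.9721 × 388.8/40.69 = 9.288 m/s.
Bernoulli: P₁ + ½ρv₁² + ρg h₁ = P₂ + ½ρv₂² + ρg h₂, so P₂ = P₁ + ½ρ(v₁² − v₂²) − ρg(h₂ − h₁).
P₂ = 235400 + ½·1023·(0.9721² − 9.288²) − 1023·9.81·(+12.80) = 235400 + (-43640) − (128500) = 63300 Pa.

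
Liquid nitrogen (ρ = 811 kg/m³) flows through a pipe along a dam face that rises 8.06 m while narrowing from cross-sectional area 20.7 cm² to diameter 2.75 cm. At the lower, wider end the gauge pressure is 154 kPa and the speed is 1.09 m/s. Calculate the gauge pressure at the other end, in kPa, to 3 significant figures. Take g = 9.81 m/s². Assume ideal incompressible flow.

P₂ ≈ 84.5 kPa

Mass conservation (A₁v₁ = A₂v₂) gives v₂ = 1.09 × 20.7/5.94 = 3.80 m/s.
Applying Bernoulli between the two ends and solving for P₂: P₂ = P₁ + ½ρ(v₁² − v₂²) − ρgΔh.
P₂ = 154000 + ½·811·(1.09² − 3.80²) − 811·9.81·(+8.06) = 154000 + (-5370) − (64100) = 84500 Pa.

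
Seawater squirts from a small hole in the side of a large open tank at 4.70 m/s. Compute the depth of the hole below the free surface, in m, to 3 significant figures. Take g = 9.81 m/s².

For a small hole in a large open tank, ½v² = gh, giving h = v²/(2g).
h = 4.70²/(2·9.81) = 22.1/19.62 = 1.13 m.

h = 1.13 m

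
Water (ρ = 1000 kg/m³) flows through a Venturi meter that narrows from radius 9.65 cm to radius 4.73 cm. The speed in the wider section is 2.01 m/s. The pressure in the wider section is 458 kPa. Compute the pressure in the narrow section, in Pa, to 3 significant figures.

By continuity, v₂ = v₁·A₁/A₂ = 2.01·(293/70.3) = 8.37 m/s.
Bernoulli (h₁ = h₂): P₁ − P₂ = ½ρ(v₂² − v₁²).
P₂ = P₁ − ½ρ(v₂² − v₁²) = 458000 − ½·1000·(8.37² − 2.01²) = 458000 − 33000 = 425000 Pa.

425000 Pa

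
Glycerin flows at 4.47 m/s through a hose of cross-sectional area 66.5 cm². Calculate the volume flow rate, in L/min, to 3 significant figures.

Q = A·v = 0.00665 m² × 4.47 m/s = 0.0297 m³/s.
Converting: 0.0297 m³/s × 60000 = 1780 L/min.

Q ≈ 1780 L/min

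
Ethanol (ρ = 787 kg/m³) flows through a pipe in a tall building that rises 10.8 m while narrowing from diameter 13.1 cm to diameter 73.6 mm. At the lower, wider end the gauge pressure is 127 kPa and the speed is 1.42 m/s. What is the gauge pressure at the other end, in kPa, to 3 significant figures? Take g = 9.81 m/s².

P₂ ≈ 36.4 kPa

Mass conservation (A₁v₁ = A₂v₂) gives v₂ = 1.42 × 135/42.5 = 4.50 m/s.
Bernoulli: P₁ + ½ρv₁² + ρg h₁ = P₂ + ½ρv₂² + ρg h₂, so P₂ = P₁ + ½ρ(v₁² − v₂²) − ρg(h₂ − h₁).
P₂ = 127000 + ½·787·(1.42² − 4.50²) − 787·9.81·(+10.8) = 127000 + (-7170) − (83400) = 36400 Pa.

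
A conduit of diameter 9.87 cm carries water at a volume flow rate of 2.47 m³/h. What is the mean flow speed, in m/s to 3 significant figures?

v = 0.0897 m/s

Q = 2.47 m³/h = 0.000686 m³/s.
v = Q/A = 0.000686 / 0.00765 = 0.0897 m/s.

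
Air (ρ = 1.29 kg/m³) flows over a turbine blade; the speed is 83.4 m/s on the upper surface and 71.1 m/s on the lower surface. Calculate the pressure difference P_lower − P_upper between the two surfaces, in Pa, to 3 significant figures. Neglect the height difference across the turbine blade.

ΔP ≈ 1230 Pa

The pressure is lower where the speed is higher: ΔP = ½ρ(v_up² − v_low²).
ΔP = ½·1.29·(83.4² − 71.1²) = 1230 Pa.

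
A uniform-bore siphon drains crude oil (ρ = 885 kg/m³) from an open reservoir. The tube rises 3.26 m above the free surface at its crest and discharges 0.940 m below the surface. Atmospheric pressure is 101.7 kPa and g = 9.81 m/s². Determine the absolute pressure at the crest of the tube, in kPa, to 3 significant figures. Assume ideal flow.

The outlet speed comes from Torricelli: v = √(2g·0.940) = 4.29 m/s.
Continuity keeps v the same throughout the tube; from surface to crest, P_atm + 0 = P_top + ½ρv² + ρg·h_top.
P_top = 101700 − ½·885·4.29² − 885·9.81·3.26 = 65200 Pa.

P_top ≈ 65.2 kPa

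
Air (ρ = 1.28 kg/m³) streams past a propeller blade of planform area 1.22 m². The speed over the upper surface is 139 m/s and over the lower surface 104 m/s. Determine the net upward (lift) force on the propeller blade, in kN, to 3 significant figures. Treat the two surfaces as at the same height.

6.64 kN

The faster flow above has the lower pressure; Bernoulli (same height) gives ΔP = ½ρ(v_up² − v_low²).
ΔP = ½·1.28·(139² − 104²) = 5440 Pa.
Lift = ΔP · A = 5440 × 1.22 = 6640 N.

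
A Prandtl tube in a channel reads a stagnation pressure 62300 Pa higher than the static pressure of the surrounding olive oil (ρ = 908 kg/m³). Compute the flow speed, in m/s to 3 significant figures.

Bernoulli between the free stream and the stagnation point: ½ρv² = P_stag − P_static.
v = √(2ΔP/ρ) = √(2·62300/908) = 11.7 m/s.

v = 11.7 m/s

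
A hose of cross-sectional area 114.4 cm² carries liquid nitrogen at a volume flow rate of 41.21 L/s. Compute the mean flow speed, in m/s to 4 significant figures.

v ≈ 3.602 m/s

Q = 41.21 L/s = 0.04121 m³/s.
v = Q/A = 0.04121 / 0.01144 = 3.602 m/s.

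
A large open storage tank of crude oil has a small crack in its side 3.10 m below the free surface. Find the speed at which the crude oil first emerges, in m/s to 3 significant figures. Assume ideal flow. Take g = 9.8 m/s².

The surface is effectively still and both ends are open, so ½v² = gh and v = √(2·9.8·3.10) = 7.79 m/s.

7.79 m/s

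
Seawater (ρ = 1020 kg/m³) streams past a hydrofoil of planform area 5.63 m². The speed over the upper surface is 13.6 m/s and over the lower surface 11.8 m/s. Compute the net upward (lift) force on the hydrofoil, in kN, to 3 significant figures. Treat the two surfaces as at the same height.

131 kN

From P + ½ρv² = const at equal height, P_low − P_up = ½ρ(v_up² − v_low²).
ΔP = ½·1020·(13.6² − 11.8²) = 23300 Pa.
Lift = ΔP · A = 23300 × 5.63 = 131000 N.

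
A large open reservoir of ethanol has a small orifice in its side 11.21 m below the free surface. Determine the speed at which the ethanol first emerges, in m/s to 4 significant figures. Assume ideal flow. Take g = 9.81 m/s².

With the surface at rest and both surface and jet at atmospheric pressure, Bernoulli gives ρg h = ½ρv², so v = √(2gh) = √(2·9.81·11.21) = 14.83 m/s.

v ≈ 14.83 m/s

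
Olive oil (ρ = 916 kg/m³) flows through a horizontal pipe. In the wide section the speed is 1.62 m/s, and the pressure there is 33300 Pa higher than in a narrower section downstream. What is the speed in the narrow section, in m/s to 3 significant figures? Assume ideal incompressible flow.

v₂ ≈ 8.68 m/s

Along the level pipe P + ½ρv² is conserved, hence v₂² = v₁² + 2(P₁ − P₂)/ρ.
v₂ = √(1.62² + 2·33300/916) = √(2.62 + 72.7) = 8.68 m/s.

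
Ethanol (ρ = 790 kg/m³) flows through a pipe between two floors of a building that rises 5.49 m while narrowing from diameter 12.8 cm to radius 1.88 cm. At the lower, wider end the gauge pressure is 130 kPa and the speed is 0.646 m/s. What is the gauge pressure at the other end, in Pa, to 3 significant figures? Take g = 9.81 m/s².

P₂ ≈ 65500 Pa

By continuity, v₂ = v₁·A₁/A₂ = 0.646·(129/11.1) = 7.49 m/s.
Bernoulli: P₁ + ½ρv₁² + ρg h₁ = P₂ + ½ρv₂² + ρg h₂, so P₂ = P₁ + ½ρ(v₁² − v₂²) − ρg(h₂ − h₁).
P₂ = 130000 + ½·790·(0.646² − 7.49²) − 790·9.81·(+5.49) = 130000 + (-22000) − (42500) = 65500 Pa.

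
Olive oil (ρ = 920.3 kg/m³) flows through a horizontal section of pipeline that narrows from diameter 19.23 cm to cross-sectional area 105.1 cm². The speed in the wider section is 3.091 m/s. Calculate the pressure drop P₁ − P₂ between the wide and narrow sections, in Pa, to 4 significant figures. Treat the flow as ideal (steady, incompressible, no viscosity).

The volume flow rate is constant, so v₂ = (A₁/A₂)v₁ = (290.4/105.1)·3.091 = 8.542 m/s.
Along the horizontal streamline, P + ½ρv² is constant.
P₁ − P₂ = ½·920.3·(8.542² − 3.091²) = ½·920.3·63.41 = 29180 Pa.

ΔP = 29180 Pa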